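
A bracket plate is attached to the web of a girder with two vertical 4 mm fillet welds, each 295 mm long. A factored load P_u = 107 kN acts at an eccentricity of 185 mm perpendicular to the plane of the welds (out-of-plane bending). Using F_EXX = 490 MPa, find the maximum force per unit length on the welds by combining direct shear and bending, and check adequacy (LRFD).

f_max ≈ 706 N/mm; NOT adequate

L_w = 2 × 295 = 590 mm; section modulus (unit throat) S = 2 × L²/6 = 29010 mm².
Direct shear f_v = P/L_w = 107×10³/590 = 181.4 N/mm.
Moment M = P × e = 107×10³ × 185 = 19795000 N·mm; bending f_b = M/S = 682.4 N/mm.
f_max = √(f_v² + f_b²) = √(181.4² + 682.4²) = 706.1 N/mm.
φr_n = 0.75 × 0.6 × 490 × (0.707 × 4) = 623.6 N/mm → NOT adequate.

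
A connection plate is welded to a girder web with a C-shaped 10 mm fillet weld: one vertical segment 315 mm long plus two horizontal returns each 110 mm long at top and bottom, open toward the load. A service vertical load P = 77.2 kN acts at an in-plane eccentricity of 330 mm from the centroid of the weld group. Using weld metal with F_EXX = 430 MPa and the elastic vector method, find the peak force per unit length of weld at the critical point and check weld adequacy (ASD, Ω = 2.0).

f_max ≈ 612 N/mm; adequate

Total weld length L_w = 535 mm. Treat welds as unit-width lines.
Centroid: x̄ = 2×110×55 / 535 = 22.62 mm from the vertical weld.
Polar moment about centroid: J = I_x + I_y = [315³/12 + 2×110×157.5²] + [315×22.62² + 2(110³/12 + 110×32.38²)] = 8676000 mm³.
Direct shear f_v = P/L_w = 77.2×10³ / 535 = 144.3 N/mm (vertical).
Torsion M = P·e = 77.2×10³ × 330 = 25476000 N·mm.
Critical point at (x, y) = (87.38, 157.5) from centroid. f_tx = M·y/J = 462.5 N/mm; f_ty = M·x/J = 256.6 N/mm.
Resultant f_max = √[f_tx² + (f_v + f_ty)²] = √[462.5² + (144.3 + 256.6)²] = 612.1 N/mm.
Capacity per unit length: r_n/Ω = (1/2.0) × 0.6 × 430 × (0.707 × 10) = 912 N/mm.
612.1 ≤ 912 → adequate.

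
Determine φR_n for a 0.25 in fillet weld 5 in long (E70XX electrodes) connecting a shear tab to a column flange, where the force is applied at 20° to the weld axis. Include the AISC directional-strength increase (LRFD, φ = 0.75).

φR_n ≈ 30.6 kip

E70XX → F_EXX = 70 ksi.
t_e = 0.707 × 0.25 = 0.1767 in; A_we = 0.1767 × 5 = 0.8837 in².
Directional factor: 1.0 + 0.5 sin^1.5(20°) = 1.1.
F_nw = 0.6 × 70 × 1.1 = 46.2 ksi.
φR_n = 0.75 × 46.2 × 0.8837 = 30.62 kip.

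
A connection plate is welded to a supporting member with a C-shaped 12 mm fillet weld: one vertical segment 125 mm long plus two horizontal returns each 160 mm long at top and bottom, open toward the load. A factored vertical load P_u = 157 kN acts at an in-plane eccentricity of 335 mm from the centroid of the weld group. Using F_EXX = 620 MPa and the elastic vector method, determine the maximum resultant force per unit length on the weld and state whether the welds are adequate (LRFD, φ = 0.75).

Total weld length L_w = 445 mm. Treat welds as unit-width lines.
Centroid: x̄ = 2×160×80 / 445 = 57.53 mm from the vertical weld.
Polar moment about centroid: J = I_x + I_y = [125³/12 + 2×160×62.5²] + [125×57.53² + 2(160³/12 + 160×22.47²)] = 2671000 mm³.
Direct shear f_v = P/L_w = 157×10³ / 445 = 352.8 N/mm (vertical).
Torsion M = P·e = 157×10³ × 335 = 52595000 N·mm.
Critical point at (x, y) = (102.5, 62.5) from centroid. f_tx = M·y/J = 1231 N/mm; f_ty = M·x/J = 2018 N/mm.
Resultant f_max = √[f_tx² + (f_v + f_ty)²] = √[1231² + (352.8 + 2018)²] = 2671 N/mm.
Capacity per unit length: φr_n = 0.75 × 0.6 × 620 × (0.707 × 12) = 2367 N/mm.
2671 > 2367 → NOT adequate.

f_max ≈ 2670 N/mm; NOT adequate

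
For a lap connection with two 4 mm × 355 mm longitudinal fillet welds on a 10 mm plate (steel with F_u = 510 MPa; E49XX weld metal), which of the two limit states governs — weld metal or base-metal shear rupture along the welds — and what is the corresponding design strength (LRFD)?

E49XX → F_EXX = 490 MPa.
t_e = 0.707 × 4 = 2.828 mm; L = 710 mm.
Weld metal: φR_n = 0.75 × 0.6 × 490 × 2.828 × 710 × 10⁻³ = 442.7 kN.
Base metal (shear rupture): φR_n = 0.75 × 0.6 × 510 × 10 × 710 × 10⁻³ = 1629 kN.
Governing: weld metal.

φR_n ≈ 443 kN (weld metal governs)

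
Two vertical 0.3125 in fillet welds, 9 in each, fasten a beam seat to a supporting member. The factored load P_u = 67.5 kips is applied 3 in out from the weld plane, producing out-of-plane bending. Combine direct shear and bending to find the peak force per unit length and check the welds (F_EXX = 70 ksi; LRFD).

f_max ≈ 8.39 kip/in; NOT adequate

L_w = 2 × 9 = 18 in; section modulus (unit throat) S = 2 × L²/6 = 27 in².
Direct shear f_v = P/L_w = 67.5/18 = 3.75 kip/in.
Moment M = P × e = 67.5 × 3 = 202.5 kip·in; bending f_b = M/S = 7.5 kip/in.
f_max = √(f_v² + f_b²) = √(3.75² + 7.5²) = 8.385 kip/in.
φr_n = 0.75 × 0.6 × 70 × (0.707 × 0.3125) = 6.96 kip/in → NOT adequate.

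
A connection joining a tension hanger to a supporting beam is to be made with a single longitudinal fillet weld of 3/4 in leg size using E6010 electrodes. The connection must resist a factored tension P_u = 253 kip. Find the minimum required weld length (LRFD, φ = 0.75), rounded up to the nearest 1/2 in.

L = 18 in

E60XX → F_EXX = 60 ksi.
Throat t_e = 0.707 × 0.75 = 0.5302 in.
φr_n = 0.75 × 0.6 × 60 × 0.5302 = 14.32 kip/in.
L_req = P_u / φr_n = 253 / 14.32 = 17.67 in total.
Round up → use L = 18 in.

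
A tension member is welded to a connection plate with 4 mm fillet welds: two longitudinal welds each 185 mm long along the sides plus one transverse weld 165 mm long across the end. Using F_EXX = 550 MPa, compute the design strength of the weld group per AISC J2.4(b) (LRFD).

φR_n ≈ 393 kN

t_e = 0.707 × 4 = 2.828 mm.
R_nwl = 0.6 × 550 × 2.828 × 370 × 10⁻³ = 345.3 kN (longitudinal, 2 welds).
R_nwt = 0.6 × 550 × 2.828 × 165 × 10⁻³ = 154 kN (transverse, base value).
(i) R_nwl + R_nwt = 499.3 kN; (ii) 0.85 R_nwl + 1.5 R_nwt = 524.5 kN.
R_n = max = 524.5 kN [governs: (ii)]; φR_n = 393.4 kN.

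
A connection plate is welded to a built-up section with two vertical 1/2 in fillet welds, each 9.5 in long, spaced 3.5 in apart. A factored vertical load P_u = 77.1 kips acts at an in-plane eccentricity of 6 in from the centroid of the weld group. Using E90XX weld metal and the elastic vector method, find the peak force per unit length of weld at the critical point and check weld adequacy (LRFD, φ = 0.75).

f_max ≈ 13.6 kip/in; adequate

E90XX → F_EXX = 90 ksi.
Total weld length L_w = 19 in. Treat welds as unit-width lines.
Polar moment about centroid: J = 2[d³/12 + d(b/2)²] = 2[9.5³/12 + 9.5×1.75²] = 201.1 in³.
Direct shear f_v = P/L_w = 77.1 / 19 = 4.058 kip/in (vertical).
Torsion M = P·e = 77.1 × 6 = 462.6 kip·in.
Critical point at (x, y) = (1.75, 4.75) from centroid. f_tx = M·y/J = 10.93 kip/in; f_ty = M·x/J = 4.026 kip/in.
Resultant f_max = √[f_tx² + (f_v + f_ty)²] = √[10.93² + (4.058 + 4.026)²] = 13.59 kip/in.
Capacity per unit length: φr_n = 0.75 × 0.6 × 90 × (0.707 × 0.5) = 14.32 kip/in.
13.59 ≤ 14.32 → adequate.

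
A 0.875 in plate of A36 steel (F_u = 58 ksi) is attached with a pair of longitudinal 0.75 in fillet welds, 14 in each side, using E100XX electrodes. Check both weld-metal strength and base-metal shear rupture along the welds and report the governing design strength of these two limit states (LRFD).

φR_n ≈ 639 kips (base-metal shear rupture governs)

E100XX → F_EXX = 100 ksi.
t_e = 0.707 × 0.75 = 0.5302 in; L = 28 in.
Weld metal: φR_n = 0.75 × 0.6 × 100 × 0.5302 × 28 = 668.1 kips.
Base metal (shear rupture): φR_n = 0.75 × 0.6 × 58 × 0.875 × 28 = 639.4 kips.
Governing: base-metal shear rupture.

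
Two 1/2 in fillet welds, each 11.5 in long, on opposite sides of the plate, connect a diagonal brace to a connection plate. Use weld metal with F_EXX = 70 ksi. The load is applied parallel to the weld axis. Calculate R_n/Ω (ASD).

R_n/Ω ≈ 171 kip

Effective throat t_e = 0.707 × 0.5 = 0.3535 in.
Total length L = 23 in; A_we = 0.3535 × 23 = 8.13 in².
F_nw = 0.6 F_EXX = 0.6 × 70 = 42 ksi.
R_n = 42 × 8.13 = 341.5 kip; R_n/Ω = 341.5/2.0 = 170.7 kip.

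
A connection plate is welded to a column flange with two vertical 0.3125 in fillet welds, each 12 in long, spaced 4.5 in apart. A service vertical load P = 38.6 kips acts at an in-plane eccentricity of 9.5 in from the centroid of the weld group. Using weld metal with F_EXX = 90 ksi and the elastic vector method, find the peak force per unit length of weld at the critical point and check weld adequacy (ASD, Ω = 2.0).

f_max ≈ 6.48 kip/in; NOT adequate

Total weld length L_w = 24 in. Treat welds as unit-width lines.
Polar moment about centroid: J = 2[d³/12 + d(b/2)²] = 2[12³/12 + 12×2.25²] = 409.5 in³.
Direct shear f_v = P/L_w = 38.6 / 24 = 1.608 kip/in (vertical).
Torsion M = P·e = 38.6 × 9.5 = 366.7 kip·in.
Critical point at (x, y) = (2.25, 6) from centroid. f_tx = M·y/J = 5.373 kip/in; f_ty = M·x/J = 2.015 kip/in.
Resultant f_max = √[f_tx² + (f_v + f_ty)²] = √[5.373² + (1.608 + 2.015)²] = 6.48 kip/in.
Capacity per unit length: r_n/Ω = (1/2.0) × 0.6 × 90 × (0.707 × 0.3125) = 5.965 kip/in.
6.48 > 5.965 → NOT adequate.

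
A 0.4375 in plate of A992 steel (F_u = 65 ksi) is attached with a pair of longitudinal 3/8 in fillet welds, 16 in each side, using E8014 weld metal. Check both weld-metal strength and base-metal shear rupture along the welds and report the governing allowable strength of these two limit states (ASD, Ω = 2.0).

E80XX → F_EXX = 80 ksi.
t_e = 0.707 × 0.375 = 0.2651 in; L = 32 in.
Weld metal: R_n/Ω = (1/2.0) × 0.6 × 80 × 0.2651 × 32 = 203.6 kips.
Base metal (shear rupture): R_n/Ω = (1/2.0) × 0.6 × 65 × 0.4375 × 32 = 273 kips.
Governing: weld metal.

R_n/Ω ≈ 204 kips (weld metal governs)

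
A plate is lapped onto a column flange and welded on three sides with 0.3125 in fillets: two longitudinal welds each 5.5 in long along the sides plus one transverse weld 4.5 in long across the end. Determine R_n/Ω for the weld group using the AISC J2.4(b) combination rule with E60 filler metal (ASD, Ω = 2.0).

R_n/Ω ≈ 64 kips

E60XX → F_EXX = 60 ksi.
t_e = 0.707 × 0.3125 = 0.2209 in.
R_nwl = 0.6 × 60 × 0.2209 × 11 = 87.49 kips (longitudinal, 2 welds).
R_nwt = 0.6 × 60 × 0.2209 × 4.5 = 35.79 kips (transverse, base value).
(i) R_nwl + R_nwt = 123.3 kips; (ii) 0.85 R_nwl + 1.5 R_nwt = 128.1 kips.
R_n = max = 128.1 kips [governs: (ii)]; R_n/Ω = 64.03 kips.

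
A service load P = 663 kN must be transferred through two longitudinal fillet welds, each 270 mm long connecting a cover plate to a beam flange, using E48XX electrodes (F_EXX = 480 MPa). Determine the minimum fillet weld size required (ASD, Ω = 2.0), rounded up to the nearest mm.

Total weld length L = 540 mm.
Required throat t_e = P × Ω / (0.6 F_EXX × L) = 663 × 2.0 / (0.6 × 480 × 540 × 10⁻³) = 8.526 mm.
Required leg w = t_e / 0.707 = 12.06 mm → use 13 mm.

w = 13 mm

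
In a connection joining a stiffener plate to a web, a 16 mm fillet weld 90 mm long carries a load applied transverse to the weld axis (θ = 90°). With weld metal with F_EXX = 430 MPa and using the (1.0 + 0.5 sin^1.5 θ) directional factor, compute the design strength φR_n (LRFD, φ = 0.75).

t_e = 0.707 × 16 = 11.31 mm; A_we = 11.31 × 90 = 1018 mm².
Directional factor: 1.0 + 0.5 sin^1.5(90°) = 1.5.
F_nw = 0.6 × 430 × 1.5 = 387 MPa.
φR_n = 0.75 × 387 × 1018 × 10⁻³ = 295.5 kN.

φR_n ≈ 295 kN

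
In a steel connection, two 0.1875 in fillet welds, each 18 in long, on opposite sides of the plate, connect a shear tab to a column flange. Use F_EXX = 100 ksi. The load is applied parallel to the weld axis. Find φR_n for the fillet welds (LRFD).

Effective throat t_e = 0.707 × 0.1875 = 0.1326 in.
Total length L = 36 in; A_we = 0.1326 × 36 = 4.772 in².
F_nw = 0.6 F_EXX = 0.6 × 100 = 60 ksi.
φR_n = 0.75 × 60 × 4.772 = 214.8 kip.

φR_n ≈ 215 kip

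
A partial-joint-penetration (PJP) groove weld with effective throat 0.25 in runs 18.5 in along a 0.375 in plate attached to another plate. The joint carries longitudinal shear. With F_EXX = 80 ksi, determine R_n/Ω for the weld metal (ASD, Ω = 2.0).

R_n/Ω ≈ 111 kip

Effective throat (given) t_e = 0.25 in.
A_we = 0.25 × 18.5 = 4.625 in².
F_nw = 0.6 F_EXX = 48 ksi.
R_n/Ω = (48 × 4.625) / 2.0 = 111 kip.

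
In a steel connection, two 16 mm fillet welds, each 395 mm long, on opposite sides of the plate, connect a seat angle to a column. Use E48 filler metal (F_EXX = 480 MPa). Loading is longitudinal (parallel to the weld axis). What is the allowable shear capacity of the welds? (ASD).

Effective throat t_e = 0.707 × 16 = 11.31 mm.
Total length L = 790 mm; A_we = 11.31 × 790 = 8936 mm².
F_nw = 0.6 F_EXX = 0.6 × 480 = 288 MPa.
R_n = 288 × 8936 × 10⁻³ = 2574 kN; R_n/Ω = 2574/2.0 = 1287 kN.

R_n/Ω ≈ 1290 kN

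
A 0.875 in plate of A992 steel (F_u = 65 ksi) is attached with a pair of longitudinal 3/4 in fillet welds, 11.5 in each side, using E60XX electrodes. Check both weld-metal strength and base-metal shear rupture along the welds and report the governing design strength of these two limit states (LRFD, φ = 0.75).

φR_n ≈ 329 kips (weld metal governs)

E60XX → F_EXX = 60 ksi.
t_e = 0.707 × 0.75 = 0.5302 in; L = 23 in.
Weld metal: φR_n = 0.75 × 0.6 × 60 × 0.5302 × 23 = 329.3 kips.
Base metal (shear rupture): φR_n = 0.75 × 0.6 × 65 × 0.875 × 23 = 588.7 kips.
Governing: weld metal.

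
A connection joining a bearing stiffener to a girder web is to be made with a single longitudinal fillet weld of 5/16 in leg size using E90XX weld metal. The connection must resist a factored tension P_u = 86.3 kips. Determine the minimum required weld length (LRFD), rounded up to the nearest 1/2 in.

E90XX → F_EXX = 90 ksi.
Throat t_e = 0.707 × 0.3125 = 0.2209 in.
φr_n = 0.75 × 0.6 × 90 × 0.2209 = 8.948 kips/in.
L_req = P_u / φr_n = 86.3 / 8.948 = 9.645 in total.
Round up → use L = 10 in.

L = 10 in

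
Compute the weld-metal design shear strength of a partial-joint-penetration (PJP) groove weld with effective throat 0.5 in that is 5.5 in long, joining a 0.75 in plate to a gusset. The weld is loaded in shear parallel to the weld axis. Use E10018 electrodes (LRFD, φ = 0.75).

φR_n ≈ 124 kip

E100XX → F_EXX = 100 ksi.
Effective throat (given) t_e = 0.5 in.
A_we = 0.5 × 5.5 = 2.75 in².
F_nw = 0.6 F_EXX = 60 ksi.
φR_n = 0.75 × 60 × 2.75 = 123.8 kip.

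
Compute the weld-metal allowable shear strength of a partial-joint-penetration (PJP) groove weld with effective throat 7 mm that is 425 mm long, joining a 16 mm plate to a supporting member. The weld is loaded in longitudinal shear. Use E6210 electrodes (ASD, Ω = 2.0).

R_n/Ω ≈ 553 kN

E62XX → F_EXX = 620 MPa.
Effective throat (given) t_e = 7 mm.
A_we = 7 × 425 = 2975 mm².
F_nw = 0.6 F_EXX = 372 MPa.
R_n/Ω = (372 × 2975) / 2.0 × 10⁻³ = 553.4 kN.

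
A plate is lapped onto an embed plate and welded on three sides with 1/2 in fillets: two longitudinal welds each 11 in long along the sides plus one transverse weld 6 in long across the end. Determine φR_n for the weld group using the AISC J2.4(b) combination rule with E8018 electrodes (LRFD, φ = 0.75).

φR_n ≈ 356 kips

E80XX → F_EXX = 80 ksi.
t_e = 0.707 × 0.5 = 0.3535 in.
R_nwl = 0.6 × 80 × 0.3535 × 22 = 373.3 kips (longitudinal, 2 welds).
R_nwt = 0.6 × 80 × 0.3535 × 6 = 101.8 kips (transverse, base value).
(i) R_nwl + R_nwt = 475.1 kips; (ii) 0.85 R_nwl + 1.5 R_nwt = 470 kips.
R_n = max = 475.1 kips [governs: (i)]; φR_n = 356.3 kips.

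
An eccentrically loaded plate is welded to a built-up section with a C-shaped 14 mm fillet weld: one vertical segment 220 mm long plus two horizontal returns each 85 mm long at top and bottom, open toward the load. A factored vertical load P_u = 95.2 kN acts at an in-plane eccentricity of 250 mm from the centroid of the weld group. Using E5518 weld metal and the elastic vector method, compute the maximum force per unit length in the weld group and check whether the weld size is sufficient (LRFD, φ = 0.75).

E55XX → F_EXX = 550 MPa.
Total weld length L_w = 390 mm. Treat welds as unit-width lines.
Centroid: x̄ = 2×85×42.5 / 390 = 18.53 mm from the vertical weld.
Polar moment about centroid: J = I_x + I_y = [220³/12 + 2×85×110²] + [220×18.53² + 2(85³/12 + 85×23.97²)] = 3220000 mm³.
Direct shear f_v = P/L_w = 95.2×10³ / 390 = 244.1 N/mm (vertical).
Torsion M = P·e = 95.2×10³ × 250 = 23800000 N·mm.
Critical point at (x, y) = (66.47, 110) from centroid. f_tx = M·y/J = 813.1 N/mm; f_ty = M·x/J = 491.3 N/mm.
Resultant f_max = √[f_tx² + (f_v + f_ty)²] = √[813.1² + (244.1 + 491.3)²] = 1096 N/mm.
Capacity per unit length: φr_n = 0.75 × 0.6 × 550 × (0.707 × 14) = 2450 N/mm.
1096 ≤ 2450 → adequate.

f_max ≈ 1100 N/mm; adequate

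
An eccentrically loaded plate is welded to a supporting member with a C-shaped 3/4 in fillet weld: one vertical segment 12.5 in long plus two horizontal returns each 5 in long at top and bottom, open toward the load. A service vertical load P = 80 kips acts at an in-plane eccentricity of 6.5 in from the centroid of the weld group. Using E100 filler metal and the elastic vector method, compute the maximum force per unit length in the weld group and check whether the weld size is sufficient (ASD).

E100XX → F_EXX = 100 ksi.
Total weld length L_w = 22.5 in. Treat welds as unit-width lines.
Centroid: x̄ = 2×5×2.5 / 22.5 = 1.111 in from the vertical weld.
Polar moment about centroid: J = I_x + I_y = [12.5³/12 + 2×5×6.25²] + [12.5×1.111² + 2(5³/12 + 5×1.389²)] = 608.9 in³.
Direct shear f_v = P/L_w = 80 / 22.5 = 3.556 kip/in (vertical).
Torsion M = P·e = 80 × 6.5 = 520 kip·in.
Critical point at (x, y) = (3.889, 6.25) from centroid. f_tx = M·y/J = 5.337 kip/in; f_ty = M·x/J = 3.321 kip/in.
Resultant f_max = √[f_tx² + (f_v + f_ty)²] = √[5.337² + (3.556 + 3.321)²] = 8.705 kip/in.
Capacity per unit length: r_n/Ω = (1/2.0) × 0.6 × 100 × (0.707 × 0.75) = 15.91 kip/in.
8.705 ≤ 15.91 → adequate.

f_max ≈ 8.7 kip/in; adequate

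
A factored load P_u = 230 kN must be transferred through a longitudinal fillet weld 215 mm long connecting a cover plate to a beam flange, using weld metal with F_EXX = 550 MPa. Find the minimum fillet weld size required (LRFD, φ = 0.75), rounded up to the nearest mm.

Total weld length L = 215 mm.
Required throat t_e = P_u / (φ × 0.6 F_EXX × L) = 230 / (0.75 × 0.6 × 550 × 215 × 10⁻³) = 4.322 mm.
Required leg w = t_e / 0.707 = 6.114 mm → use 7 mm.

w = 7 mm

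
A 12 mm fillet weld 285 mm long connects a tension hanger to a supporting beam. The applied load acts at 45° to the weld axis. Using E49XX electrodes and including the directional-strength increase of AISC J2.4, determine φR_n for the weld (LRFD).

E49XX → F_EXX = 490 MPa.
t_e = 0.707 × 12 = 8.484 mm; A_we = 8.484 × 285 = 2418 mm².
Directional factor: 1.0 + 0.5 sin^1.5(45°) = 1.297.
F_nw = 0.6 × 490 × 1.297 = 381.4 MPa.
φR_n = 0.75 × 381.4 × 2418 × 10⁻³ = 691.7 kN.

φR_n ≈ 692 kN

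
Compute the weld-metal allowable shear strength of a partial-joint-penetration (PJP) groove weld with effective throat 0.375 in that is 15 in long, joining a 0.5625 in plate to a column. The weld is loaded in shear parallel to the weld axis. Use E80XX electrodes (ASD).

E80XX → F_EXX = 80 ksi.
Effective throat (given) t_e = 0.375 in.
A_we = 0.375 × 15 = 5.625 in².
F_nw = 0.6 F_EXX = 48 ksi.
R_n/Ω = (48 × 5.625) / 2.0 = 135 kip.

R_n/Ω ≈ 135 kip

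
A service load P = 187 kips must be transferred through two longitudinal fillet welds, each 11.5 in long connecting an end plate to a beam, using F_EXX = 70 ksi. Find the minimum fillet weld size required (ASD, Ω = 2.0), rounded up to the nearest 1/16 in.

Total weld length L = 23 in.
Required throat t_e = P × Ω / (0.6 F_EXX × L) = 187 × 2.0 / (0.6 × 70 × 23) = 0.3872 in.
Required leg w = t_e / 0.707 = 0.5476 in → use 9/16 in.

w = 9/16 in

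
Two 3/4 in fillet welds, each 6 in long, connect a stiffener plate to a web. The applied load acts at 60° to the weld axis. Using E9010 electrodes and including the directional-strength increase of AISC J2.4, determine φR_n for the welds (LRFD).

φR_n ≈ 362 kip

E90XX → F_EXX = 90 ksi.
t_e = 0.707 × 0.75 = 0.5302 in; A_we = 0.5302 × 12 = 6.363 in².
Directional factor: 1.0 + 0.5 sin^1.5(60°) = 1.403.
F_nw = 0.6 × 90 × 1.403 = 75.76 ksi.
φR_n = 0.75 × 75.76 × 6.363 = 361.5 kip.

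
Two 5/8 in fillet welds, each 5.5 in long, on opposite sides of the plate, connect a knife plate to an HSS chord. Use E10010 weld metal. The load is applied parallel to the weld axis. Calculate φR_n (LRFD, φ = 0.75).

φR_n ≈ 219 kip

E100XX → F_EXX = 100 ksi.
Effective throat t_e = 0.707 × 0.625 = 0.4419 in.
Total length L = 11 in; A_we = 0.4419 × 11 = 4.861 in².
F_nw = 0.6 F_EXX = 0.6 × 100 = 60 ksi.
φR_n = 0.75 × 60 × 4.861 = 218.7 kip.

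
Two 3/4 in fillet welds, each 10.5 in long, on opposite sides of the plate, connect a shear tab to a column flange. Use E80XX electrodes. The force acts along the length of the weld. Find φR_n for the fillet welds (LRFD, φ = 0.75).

φR_n ≈ 401 kip

E80XX → F_EXX = 80 ksi.
Effective throat t_e = 0.707 × 0.75 = 0.5302 in.
Total length L = 21 in; A_we = 0.5302 × 21 = 11.14 in².
F_nw = 0.6 F_EXX = 0.6 × 80 = 48 ksi.
φR_n = 0.75 × 48 × 11.14 = 400.9 kip.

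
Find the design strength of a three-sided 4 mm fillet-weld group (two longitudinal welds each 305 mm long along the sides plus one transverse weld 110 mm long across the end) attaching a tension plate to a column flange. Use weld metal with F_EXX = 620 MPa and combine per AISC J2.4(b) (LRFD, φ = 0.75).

φR_n ≈ 568 kN

t_e = 0.707 × 4 = 2.828 mm.
R_nwl = 0.6 × 620 × 2.828 × 610 × 10⁻³ = 641.7 kN (longitudinal, 2 welds).
R_nwt = 0.6 × 620 × 2.828 × 110 × 10⁻³ = 115.7 kN (transverse, base value).
(i) R_nwl + R_nwt = 757.5 kN; (ii) 0.85 R_nwl + 1.5 R_nwt = 719.1 kN.
R_n = max = 757.5 kN [governs: (i)]; φR_n = 568.1 kN.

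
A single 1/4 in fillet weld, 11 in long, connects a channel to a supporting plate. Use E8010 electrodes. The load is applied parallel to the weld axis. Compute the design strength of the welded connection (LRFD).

φR_n ≈ 70 kip

E80XX → F_EXX = 80 ksi.
Effective throat t_e = 0.707 × 0.25 = 0.1767 in.
Total length L = 11 in; A_we = 0.1767 × 11 = 1.944 in².
F_nw = 0.6 F_EXX = 0.6 × 80 = 48 ksi.
φR_n = 0.75 × 48 × 1.944 = 69.99 kip.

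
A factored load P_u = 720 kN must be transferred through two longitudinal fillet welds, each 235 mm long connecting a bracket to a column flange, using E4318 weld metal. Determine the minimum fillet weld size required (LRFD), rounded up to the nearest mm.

E43XX → F_EXX = 430 MPa.
Total weld length L = 470 mm.
Required throat t_e = P_u / (φ × 0.6 F_EXX × L) = 720 / (0.75 × 0.6 × 430 × 470 × 10⁻³) = 7.917 mm.
Required leg w = t_e / 0.707 = 11.2 mm → use 12 mm.

w = 12 mm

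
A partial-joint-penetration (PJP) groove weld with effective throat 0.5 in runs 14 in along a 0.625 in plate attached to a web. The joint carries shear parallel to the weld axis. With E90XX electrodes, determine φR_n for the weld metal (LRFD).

E90XX → F_EXX = 90 ksi.
Effective throat (given) t_e = 0.5 in.
A_we = 0.5 × 14 = 7 in².
F_nw = 0.6 F_EXX = 54 ksi.
φR_n = 0.75 × 54 × 7 = 283.5 kips.

φR_n ≈ 284 kips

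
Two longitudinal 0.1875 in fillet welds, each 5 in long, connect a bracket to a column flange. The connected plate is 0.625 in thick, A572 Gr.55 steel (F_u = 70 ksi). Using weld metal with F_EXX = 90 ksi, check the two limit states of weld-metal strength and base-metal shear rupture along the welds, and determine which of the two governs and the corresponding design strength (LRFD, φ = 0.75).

φR_n ≈ 53.7 kips (weld metal governs)

t_e = 0.707 × 0.1875 = 0.1326 in; L = 10 in.
Weld metal: φR_n = 0.75 × 0.6 × 90 × 0.1326 × 10 = 53.69 kips.
Base metal (shear rupture): φR_n = 0.75 × 0.6 × 70 × 0.625 × 10 = 196.9 kips.
Governing: weld metal.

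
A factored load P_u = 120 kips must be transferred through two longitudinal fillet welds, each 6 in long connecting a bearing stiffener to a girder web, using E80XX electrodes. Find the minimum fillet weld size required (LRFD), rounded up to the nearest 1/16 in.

E80XX → F_EXX = 80 ksi.
Total weld length L = 12 in.
Required throat t_e = P_u / (φ × 0.6 F_EXX × L) = 120 / (0.75 × 0.6 × 80 × 12) = 0.2778 in.
Required leg w = t_e / 0.707 = 0.3929 in → use 7/16 in.

w = 7/16 in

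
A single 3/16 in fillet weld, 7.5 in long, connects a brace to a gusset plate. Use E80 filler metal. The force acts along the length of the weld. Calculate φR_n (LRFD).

E80XX → F_EXX = 80 ksi.
Effective throat t_e = 0.707 × 0.1875 = 0.1326 in.
Total length L = 7.5 in; A_we = 0.1326 × 7.5 = 0.9942 in².
F_nw = 0.6 F_EXX = 0.6 × 80 = 48 ksi.
φR_n = 0.75 × 48 × 0.9942 = 35.79 kips.

φR_n ≈ 35.8 kips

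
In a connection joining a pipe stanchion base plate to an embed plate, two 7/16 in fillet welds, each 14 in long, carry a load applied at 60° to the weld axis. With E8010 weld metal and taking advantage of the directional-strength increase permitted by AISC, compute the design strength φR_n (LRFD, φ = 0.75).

φR_n ≈ 437 kip

E80XX → F_EXX = 80 ksi.
t_e = 0.707 × 0.4375 = 0.3093 in; A_we = 0.3093 × 28 = 8.661 in².
Directional factor: 1.0 + 0.5 sin^1.5(60°) = 1.403.
F_nw = 0.6 × 80 × 1.403 = 67.34 ksi.
φR_n = 0.75 × 67.34 × 8.661 = 437.4 kip.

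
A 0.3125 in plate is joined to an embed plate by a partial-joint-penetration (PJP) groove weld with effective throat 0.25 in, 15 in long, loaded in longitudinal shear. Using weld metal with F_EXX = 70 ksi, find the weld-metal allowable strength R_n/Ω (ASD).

R_n/Ω ≈ 78.8 kip

Effective throat (given) t_e = 0.25 in.
A_we = 0.25 × 15 = 3.75 in².
F_nw = 0.6 F_EXX = 42 ksi.
R_n/Ω = (42 × 3.75) / 2.0 = 78.75 kip.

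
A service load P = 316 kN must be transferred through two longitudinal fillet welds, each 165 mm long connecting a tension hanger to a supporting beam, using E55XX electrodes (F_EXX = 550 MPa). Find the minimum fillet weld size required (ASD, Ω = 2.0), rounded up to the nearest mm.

w = 9 mm

Total weld length L = 330 mm.
Required throat t_e = P × Ω / (0.6 F_EXX × L) = 316 × 2.0 / (0.6 × 550 × 330 × 10⁻³) = 5.803 mm.
Required leg w = t_e / 0.707 = 8.209 mm → use 9 mm.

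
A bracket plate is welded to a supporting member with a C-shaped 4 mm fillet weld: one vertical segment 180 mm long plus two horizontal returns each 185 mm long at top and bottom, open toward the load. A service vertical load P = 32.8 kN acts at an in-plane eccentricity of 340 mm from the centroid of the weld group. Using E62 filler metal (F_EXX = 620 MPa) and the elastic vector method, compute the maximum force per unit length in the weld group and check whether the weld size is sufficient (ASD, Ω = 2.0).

Total weld length L_w = 550 mm. Treat welds as unit-width lines.
Centroid: x̄ = 2×185×92.5 / 550 = 62.23 mm from the vertical weld.
Polar moment about centroid: J = I_x + I_y = [180³/12 + 2×185×90²] + [180×62.23² + 2(185³/12 + 185×30.27²)] = 5574000 mm³.
Direct shear f_v = P/L_w = 32.8×10³ / 550 = 59.64 N/mm (vertical).
Torsion M = P·e = 32.8×10³ × 340 = 11152000 N·mm.
Critical point at (x, y) = (122.8, 90) from centroid. f_tx = M·y/J = 180.1 N/mm; f_ty = M·x/J = 245.6 N/mm.
Resultant f_max = √[f_tx² + (f_v + f_ty)²] = √[180.1² + (59.64 + 245.6)²] = 354.4 N/mm.
Capacity per unit length: r_n/Ω = (1/2.0) × 0.6 × 620 × (0.707 × 4) = 526 N/mm.
354.4 ≤ 526 → adequate.

f_max ≈ 354 N/mm; adequate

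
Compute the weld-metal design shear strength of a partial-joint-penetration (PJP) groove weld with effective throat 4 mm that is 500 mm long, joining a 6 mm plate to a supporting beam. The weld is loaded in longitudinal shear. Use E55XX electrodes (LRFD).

φR_n ≈ 495 kN

E55XX → F_EXX = 550 MPa.
Effective throat (given) t_e = 4 mm.
A_we = 4 × 500 = 2000 mm².
F_nw = 0.6 F_EXX = 330 MPa.
φR_n = 0.75 × 330 × 2000 × 10⁻³ = 495 kN.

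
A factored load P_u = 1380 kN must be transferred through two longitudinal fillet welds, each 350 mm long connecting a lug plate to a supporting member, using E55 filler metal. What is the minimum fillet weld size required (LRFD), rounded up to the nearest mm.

E55XX → F_EXX = 550 MPa.
Total weld length L = 700 mm.
Required throat t_e = P_u / (φ × 0.6 F_EXX × L) = 1380 / (0.75 × 0.6 × 550 × 700 × 10⁻³) = 7.965 mm.
Required leg w = t_e / 0.707 = 11.27 mm → use 12 mm.

w = 12 mm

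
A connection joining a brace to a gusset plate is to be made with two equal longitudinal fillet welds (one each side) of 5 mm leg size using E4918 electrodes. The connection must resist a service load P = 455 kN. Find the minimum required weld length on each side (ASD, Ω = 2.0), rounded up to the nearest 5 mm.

L = 440 mm on each side

E49XX → F_EXX = 490 MPa.
Throat t_e = 0.707 × 5 = 3.535 mm.
r_n/Ω = (0.6 × 490 × 3.535) / 2.0 = 519.6 N/mm = 0.5196 kN/mm.
L_req = P / (r_n/Ω) = 455 / 0.5196 = 875.6 mm total.
Per side: 875.6 / 2 = 437.8 mm.
Round up → use L = 440 mm on each side.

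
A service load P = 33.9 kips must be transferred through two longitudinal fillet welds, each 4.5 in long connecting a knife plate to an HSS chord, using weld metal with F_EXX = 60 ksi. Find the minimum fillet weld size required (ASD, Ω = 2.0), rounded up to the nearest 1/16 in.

w = 5/16 in

Total weld length L = 9 in.
Required throat t_e = P × Ω / (0.6 F_EXX × L) = 33.9 × 2.0 / (0.6 × 60 × 9) = 0.2093 in.
Required leg w = t_e / 0.707 = 0.296 in → use 5/16 in.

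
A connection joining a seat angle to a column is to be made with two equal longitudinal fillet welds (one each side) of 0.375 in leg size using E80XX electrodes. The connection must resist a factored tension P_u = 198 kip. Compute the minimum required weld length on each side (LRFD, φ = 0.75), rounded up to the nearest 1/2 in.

E80XX → F_EXX = 80 ksi.
Throat t_e = 0.707 × 0.375 = 0.2651 in.
φr_n = 0.75 × 0.6 × 80 × 0.2651 = 9.544 kip/in.
L_req = P_u / φr_n = 198 / 9.544 = 20.74 in total.
Per side: 20.74 / 2 = 10.37 in.
Round up → use L = 10.5 in on each side.

L = 10.5 in on each side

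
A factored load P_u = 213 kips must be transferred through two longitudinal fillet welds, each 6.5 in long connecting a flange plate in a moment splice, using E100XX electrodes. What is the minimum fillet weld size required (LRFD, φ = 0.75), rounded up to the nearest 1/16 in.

E100XX → F_EXX = 100 ksi.
Total weld length L = 13 in.
Required throat t_e = P_u / (φ × 0.6 F_EXX × L) = 213 / (0.75 × 0.6 × 100 × 13) = 0.3641 in.
Required leg w = t_e / 0.707 = 0.515 in → use 9/16 in.

w = 9/16 in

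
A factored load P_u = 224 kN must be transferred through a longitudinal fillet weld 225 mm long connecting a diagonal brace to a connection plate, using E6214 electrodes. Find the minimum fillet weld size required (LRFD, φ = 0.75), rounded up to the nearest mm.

w = 6 mm

E62XX → F_EXX = 620 MPa.
Total weld length L = 225 mm.
Required throat t_e = P_u / (φ × 0.6 F_EXX × L) = 224 / (0.75 × 0.6 × 620 × 225 × 10⁻³) = 3.568 mm.
Required leg w = t_e / 0.707 = 5.047 mm → use 6 mm.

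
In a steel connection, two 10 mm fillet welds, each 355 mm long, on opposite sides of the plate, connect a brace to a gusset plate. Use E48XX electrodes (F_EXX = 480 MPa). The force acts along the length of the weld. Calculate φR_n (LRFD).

Effective throat t_e = 0.707 × 10 = 7.07 mm.
Total length L = 710 mm; A_we = 7.07 × 710 = 5020 mm².
F_nw = 0.6 F_EXX = 0.6 × 480 = 288 MPa.
φR_n = 0.75 × 288 × 5020 × 10⁻³ = 1084 kN.

φR_n ≈ 1080 kN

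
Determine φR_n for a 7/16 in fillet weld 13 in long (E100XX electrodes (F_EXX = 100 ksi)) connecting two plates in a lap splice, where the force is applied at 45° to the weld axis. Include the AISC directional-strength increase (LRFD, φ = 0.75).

t_e = 0.707 × 0.4375 = 0.3093 in; A_we = 0.3093 × 13 = 4.021 in².
Directional factor: 1.0 + 0.5 sin^1.5(45°) = 1.297.
F_nw = 0.6 × 100 × 1.297 = 77.84 ksi.
φR_n = 0.75 × 77.84 × 4.021 = 234.7 kip.

φR_n ≈ 235 kip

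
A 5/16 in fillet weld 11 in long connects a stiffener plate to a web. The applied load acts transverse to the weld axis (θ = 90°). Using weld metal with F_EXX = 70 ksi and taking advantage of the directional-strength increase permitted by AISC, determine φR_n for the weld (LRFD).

φR_n ≈ 115 kips

t_e = 0.707 × 0.3125 = 0.2209 in; A_we = 0.2209 × 11 = 2.43 in².
Directional factor: 1.0 + 0.5 sin^1.5(90°) = 1.5.
F_nw = 0.6 × 70 × 1.5 = 63 ksi.
φR_n = 0.75 × 63 × 2.43 = 114.8 kips.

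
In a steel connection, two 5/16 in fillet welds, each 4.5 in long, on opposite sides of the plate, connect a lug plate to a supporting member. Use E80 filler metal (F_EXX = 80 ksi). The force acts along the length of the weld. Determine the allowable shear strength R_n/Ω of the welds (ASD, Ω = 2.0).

R_n/Ω ≈ 47.7 kips

Effective throat t_e = 0.707 × 0.3125 = 0.2209 in.
Total length L = 9 in; A_we = 0.2209 × 9 = 1.988 in².
F_nw = 0.6 F_EXX = 0.6 × 80 = 48 ksi.
R_n = 48 × 1.988 = 95.44 kips; R_n/Ω = 95.44/2.0 = 47.72 kips.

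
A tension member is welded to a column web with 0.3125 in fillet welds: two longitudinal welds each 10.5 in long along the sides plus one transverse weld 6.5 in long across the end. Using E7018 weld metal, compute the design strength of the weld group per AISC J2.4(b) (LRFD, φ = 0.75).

E70XX → F_EXX = 70 ksi.
t_e = 0.707 × 0.3125 = 0.2209 in.
R_nwl = 0.6 × 70 × 0.2209 × 21 = 194.9 kips (longitudinal, 2 welds).
R_nwt = 0.6 × 70 × 0.2209 × 6.5 = 60.32 kips (transverse, base value).
(i) R_nwl + R_nwt = 255.2 kips; (ii) 0.85 R_nwl + 1.5 R_nwt = 256.1 kips.
R_n = max = 256.1 kips [governs: (ii)]; φR_n = 192.1 kips.

φR_n ≈ 192 kips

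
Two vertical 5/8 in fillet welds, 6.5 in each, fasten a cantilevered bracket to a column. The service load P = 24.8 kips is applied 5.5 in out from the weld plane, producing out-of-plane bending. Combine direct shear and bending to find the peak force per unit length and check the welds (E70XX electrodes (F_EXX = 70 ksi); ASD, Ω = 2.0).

L_w = 2 × 6.5 = 13 in; section modulus (unit throat) S = 2 × L²/6 = 14.08 in².
Direct shear f_v = P/L_w = 24.8/13 = 1.908 kip/in.
Moment M = P × e = 24.8 × 5.5 = 136.4 kip·in; bending f_b = M/S = 9.685 kip/in.
f_max = √(f_v² + f_b²) = √(1.908² + 9.685²) = 9.871 kip/in.
r_n/Ω = (1/2.0) × 0.6 × 70 × (0.707 × 0.625) = 9.279 kip/in → NOT adequate.

f_max ≈ 9.87 kip/in; NOT adequate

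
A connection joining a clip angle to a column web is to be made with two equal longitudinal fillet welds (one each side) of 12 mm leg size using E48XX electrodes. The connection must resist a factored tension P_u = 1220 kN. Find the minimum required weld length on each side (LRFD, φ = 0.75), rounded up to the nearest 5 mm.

E48XX → F_EXX = 480 MPa.
Throat t_e = 0.707 × 12 = 8.484 mm.
φr_n = 0.75 × 0.6 × 480 × 8.484 × 10⁻³ = 1.833 kN/mm.
L_req = P_u / φr_n = 1220 / 1.833 = 665.7 mm total.
Per side: 665.7 / 2 = 332.9 mm.
Round up → use L = 335 mm on each side.

L = 335 mm on each side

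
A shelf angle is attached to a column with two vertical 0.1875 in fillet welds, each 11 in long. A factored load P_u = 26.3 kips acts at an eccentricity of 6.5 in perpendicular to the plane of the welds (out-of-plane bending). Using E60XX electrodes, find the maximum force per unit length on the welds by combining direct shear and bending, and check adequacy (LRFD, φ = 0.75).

f_max ≈ 4.4 kip/in; NOT adequate

E60XX → F_EXX = 60 ksi.
L_w = 2 × 11 = 22 in; section modulus (unit throat) S = 2 × L²/6 = 40.33 in².
Direct shear f_v = P/L_w = 26.3/22 = 1.195 kip/in.
Moment M = P × e = 26.3 × 6.5 = 170.95 kip·in; bending f_b = M/S = 4.238 kip/in.
f_max = √(f_v² + f_b²) = √(1.195² + 4.238²) = 4.404 kip/in.
φr_n = 0.75 × 0.6 × 60 × (0.707 × 0.1875) = 3.579 kip/in → NOT adequate.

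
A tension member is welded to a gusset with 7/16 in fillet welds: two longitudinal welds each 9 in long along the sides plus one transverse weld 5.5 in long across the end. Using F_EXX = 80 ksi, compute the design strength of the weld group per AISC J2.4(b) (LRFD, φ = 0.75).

φR_n ≈ 262 kip

t_e = 0.707 × 0.4375 = 0.3093 in.
R_nwl = 0.6 × 80 × 0.3093 × 18 = 267.2 kip (longitudinal, 2 welds).
R_nwt = 0.6 × 80 × 0.3093 × 5.5 = 81.66 kip (transverse, base value).
(i) R_nwl + R_nwt = 348.9 kip; (ii) 0.85 R_nwl + 1.5 R_nwt = 349.6 kip.
R_n = max = 349.6 kip [governs: (ii)]; φR_n = 262.2 kip.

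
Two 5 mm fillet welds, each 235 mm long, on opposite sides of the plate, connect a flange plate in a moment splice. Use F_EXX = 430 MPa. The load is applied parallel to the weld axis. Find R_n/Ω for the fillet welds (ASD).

R_n/Ω ≈ 214 kN

Effective throat t_e = 0.707 × 5 = 3.535 mm.
Total length L = 470 mm; A_we = 3.535 × 470 = 1661 mm².
F_nw = 0.6 F_EXX = 0.6 × 430 = 258 MPa.
R_n = 258 × 1661 × 10⁻³ = 428.7 kN; R_n/Ω = 428.7/2.0 = 214.3 kN.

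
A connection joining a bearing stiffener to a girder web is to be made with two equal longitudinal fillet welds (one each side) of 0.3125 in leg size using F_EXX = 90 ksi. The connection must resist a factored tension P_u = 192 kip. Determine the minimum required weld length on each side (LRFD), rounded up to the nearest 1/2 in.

Throat t_e = 0.707 × 0.3125 = 0.2209 in.
φr_n = 0.75 × 0.6 × 90 × 0.2209 = 8.948 kip/in.
L_req = P_u / φr_n = 192 / 8.948 = 21.46 in total.
Per side: 21.46 / 2 = 10.73 in.
Round up → use L = 11 in on each side.

L = 11 in on each side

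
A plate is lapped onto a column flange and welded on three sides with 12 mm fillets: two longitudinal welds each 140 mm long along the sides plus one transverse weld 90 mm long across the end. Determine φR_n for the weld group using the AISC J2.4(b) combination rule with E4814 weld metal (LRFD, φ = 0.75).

φR_n ≈ 684 kN

E48XX → F_EXX = 480 MPa.
t_e = 0.707 × 12 = 8.484 mm.
R_nwl = 0.6 × 480 × 8.484 × 280 × 10⁻³ = 684.1 kN (longitudinal, 2 welds).
R_nwt = 0.6 × 480 × 8.484 × 90 × 10⁻³ = 219.9 kN (transverse, base value).
(i) R_nwl + R_nwt = 904.1 kN; (ii) 0.85 R_nwl + 1.5 R_nwt = 911.4 kN.
R_n = max = 911.4 kN [governs: (ii)]; φR_n = 683.5 kN.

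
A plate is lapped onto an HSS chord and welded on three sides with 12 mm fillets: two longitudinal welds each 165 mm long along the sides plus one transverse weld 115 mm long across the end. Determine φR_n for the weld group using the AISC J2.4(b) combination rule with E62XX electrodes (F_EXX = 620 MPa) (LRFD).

t_e = 0.707 × 12 = 8.484 mm.
R_nwl = 0.6 × 620 × 8.484 × 330 × 10⁻³ = 1041 kN (longitudinal, 2 welds).
R_nwt = 0.6 × 620 × 8.484 × 115 × 10⁻³ = 362.9 kN (transverse, base value).
(i) R_nwl + R_nwt = 1404 kN; (ii) 0.85 R_nwl + 1.5 R_nwt = 1430 kN.
R_n = max = 1430 kN [governs: (ii)]; φR_n = 1072 kN.

φR_n ≈ 1070 kN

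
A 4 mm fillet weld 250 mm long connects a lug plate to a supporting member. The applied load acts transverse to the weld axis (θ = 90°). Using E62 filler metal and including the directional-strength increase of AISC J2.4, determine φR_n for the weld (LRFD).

E62XX → F_EXX = 620 MPa.
t_e = 0.707 × 4 = 2.828 mm; A_we = 2.828 × 250 = 707 mm².
Directional factor: 1.0 + 0.5 sin^1.5(90°) = 1.5.
F_nw = 0.6 × 620 × 1.5 = 558 MPa.
φR_n = 0.75 × 558 × 707 × 10⁻³ = 295.9 kN.

φR_n ≈ 296 kN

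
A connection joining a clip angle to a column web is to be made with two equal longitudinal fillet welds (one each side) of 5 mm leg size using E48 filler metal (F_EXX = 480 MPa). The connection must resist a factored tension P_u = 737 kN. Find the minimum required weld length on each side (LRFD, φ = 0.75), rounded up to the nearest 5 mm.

L = 485 mm on each side

Throat t_e = 0.707 × 5 = 3.535 mm.
φr_n = 0.75 × 0.6 × 480 × 3.535 × 10⁻³ = 0.7636 kN/mm.
L_req = P_u / φr_n = 737 / 0.7636 = 965.2 mm total.
Per side: 965.2 / 2 = 482.6 mm.
Round up → use L = 485 mm on each side.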